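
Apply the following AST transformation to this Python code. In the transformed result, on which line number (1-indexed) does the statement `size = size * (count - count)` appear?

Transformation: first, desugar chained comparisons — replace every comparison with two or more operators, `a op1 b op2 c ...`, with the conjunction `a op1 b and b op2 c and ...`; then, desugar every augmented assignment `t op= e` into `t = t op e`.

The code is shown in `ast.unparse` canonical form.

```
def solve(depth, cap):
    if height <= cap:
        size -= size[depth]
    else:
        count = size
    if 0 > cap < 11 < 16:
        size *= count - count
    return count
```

7

Transformed code:
def solve(depth, cap):
    if height <= cap:
        size = size - size[depth]
    else:
        count = size
    if 0 > cap and cap < 11 and (11 < 16):
        size = size * (count - count)
    return count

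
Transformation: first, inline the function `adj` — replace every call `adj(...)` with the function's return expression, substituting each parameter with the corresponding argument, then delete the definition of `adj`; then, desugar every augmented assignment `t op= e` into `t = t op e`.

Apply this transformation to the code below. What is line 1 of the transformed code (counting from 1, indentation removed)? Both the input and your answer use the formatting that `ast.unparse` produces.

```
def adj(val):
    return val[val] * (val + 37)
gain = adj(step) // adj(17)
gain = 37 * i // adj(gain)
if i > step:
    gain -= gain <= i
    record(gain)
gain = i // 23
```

gain = step[step] * (step + 37) // (17[17] * (17 + 37))

Transformed code:
gain = step[step] * (step + 37) // (17[17] * (17 + 37))
gain = 37 * i // (gain[gain] * (gain + 37))
if i > step:
    gain = gain - (gain <= i)
    record(gain)
gain = i // 23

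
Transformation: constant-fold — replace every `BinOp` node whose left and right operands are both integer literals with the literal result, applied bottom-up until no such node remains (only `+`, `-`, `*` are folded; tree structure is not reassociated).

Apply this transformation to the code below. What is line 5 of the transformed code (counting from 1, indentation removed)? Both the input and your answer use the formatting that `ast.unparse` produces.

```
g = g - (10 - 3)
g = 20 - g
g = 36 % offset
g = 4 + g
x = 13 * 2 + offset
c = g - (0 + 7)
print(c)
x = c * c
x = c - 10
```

x = 26 + offset

Transformed code:
g = g - 7
g = 20 - g
g = 36 % offset
g = 4 + g
x = 26 + offset
c = g - 7
print(c)
x = c * c
x = c - 10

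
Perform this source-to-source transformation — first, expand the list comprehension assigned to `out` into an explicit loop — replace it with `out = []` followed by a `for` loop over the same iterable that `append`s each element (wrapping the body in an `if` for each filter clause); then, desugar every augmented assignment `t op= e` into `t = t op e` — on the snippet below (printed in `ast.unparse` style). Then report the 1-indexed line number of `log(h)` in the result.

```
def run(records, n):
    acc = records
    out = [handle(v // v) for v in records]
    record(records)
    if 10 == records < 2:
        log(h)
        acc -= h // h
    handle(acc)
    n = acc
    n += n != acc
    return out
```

8

Transformed code:
def run(records, n):
    acc = records
    out = []
    for v in records:
        out.append(handle(v // v))
    record(records)
    if 10 == records < 2:
        log(h)
        acc = acc - h // h
    handle(acc)
    n = acc
    n = n + (n != acc)
    return out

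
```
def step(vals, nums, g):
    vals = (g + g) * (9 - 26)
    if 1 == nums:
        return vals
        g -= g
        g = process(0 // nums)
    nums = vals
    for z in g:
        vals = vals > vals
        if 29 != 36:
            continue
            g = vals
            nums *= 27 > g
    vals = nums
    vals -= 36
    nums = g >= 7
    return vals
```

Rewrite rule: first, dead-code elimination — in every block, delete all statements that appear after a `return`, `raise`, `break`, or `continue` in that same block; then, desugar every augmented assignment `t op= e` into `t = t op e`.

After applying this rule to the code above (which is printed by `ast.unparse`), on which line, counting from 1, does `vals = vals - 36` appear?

Transformed code:
def step(vals, nums, g):
    vals = (g + g) * (9 - 26)
    if 1 == nums:
        return vals
    nums = vals
    for z in g:
        vals = vals > vals
        if 29 != 36:
            continue
    vals = nums
    vals = vals - 36
    nums = g >= 7
    return vals

11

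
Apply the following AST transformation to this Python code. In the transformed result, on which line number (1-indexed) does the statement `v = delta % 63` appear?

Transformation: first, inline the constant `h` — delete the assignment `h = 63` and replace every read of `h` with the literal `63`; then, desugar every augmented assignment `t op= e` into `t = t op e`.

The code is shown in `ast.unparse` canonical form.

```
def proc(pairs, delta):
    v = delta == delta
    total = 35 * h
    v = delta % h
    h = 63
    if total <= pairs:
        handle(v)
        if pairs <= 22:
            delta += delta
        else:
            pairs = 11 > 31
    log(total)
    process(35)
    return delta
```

Transformed code:
def proc(pairs, delta):
    v = delta == delta
    total = 35 * 63
    v = delta % 63
    if total <= pairs:
        handle(v)
        if pairs <= 22:
            delta = delta + delta
        else:
            pairs = 11 > 31
    log(total)
    process(35)
    return delta

4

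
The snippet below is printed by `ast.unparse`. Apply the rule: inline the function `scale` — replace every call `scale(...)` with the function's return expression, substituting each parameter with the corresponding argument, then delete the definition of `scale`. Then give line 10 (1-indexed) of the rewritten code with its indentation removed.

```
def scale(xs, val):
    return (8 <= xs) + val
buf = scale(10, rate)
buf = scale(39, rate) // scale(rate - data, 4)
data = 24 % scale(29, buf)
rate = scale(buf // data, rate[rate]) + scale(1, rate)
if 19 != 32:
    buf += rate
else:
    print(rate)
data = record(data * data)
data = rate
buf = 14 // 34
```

Transformed code:
buf = (8 <= 10) + rate
buf = ((8 <= 39) + rate) // ((8 <= rate - data) + 4)
data = 24 % ((8 <= 29) + buf)
rate = (8 <= buf // data) + rate[rate] + ((8 <= 1) + rate)
if 19 != 32:
    buf += rate
else:
    print(rate)
data = record(data * data)
data = rate
buf = 14 // 34

data = rate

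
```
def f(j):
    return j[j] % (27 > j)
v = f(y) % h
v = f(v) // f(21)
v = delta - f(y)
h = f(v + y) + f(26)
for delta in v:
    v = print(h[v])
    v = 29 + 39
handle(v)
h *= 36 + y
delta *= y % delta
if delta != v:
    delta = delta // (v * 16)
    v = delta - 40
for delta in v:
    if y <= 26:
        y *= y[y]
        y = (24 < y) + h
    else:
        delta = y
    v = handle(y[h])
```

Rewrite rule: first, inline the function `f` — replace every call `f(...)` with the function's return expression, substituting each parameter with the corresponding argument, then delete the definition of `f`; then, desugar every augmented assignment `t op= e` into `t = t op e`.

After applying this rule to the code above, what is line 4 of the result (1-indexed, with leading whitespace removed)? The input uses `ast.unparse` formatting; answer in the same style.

Transformed code:
v = y[y] % (27 > y) % h
v = v[v] % (27 > v) // (21[21] % (27 > 21))
v = delta - y[y] % (27 > y)
h = (v + y)[v + y] % (27 > v + y) + 26[26] % (27 > 26)
for delta in v:
    v = print(h[v])
    v = 29 + 39
handle(v)
h = h * (36 + y)
delta = delta * (y % delta)
if delta != v:
    delta = delta // (v * 16)
    v = delta - 40
for delta in v:
    if y <= 26:
        y = y * y[y]
        y = (24 < y) + h
    else:
        delta = y
    v = handle(y[h])

h = (v + y)[v + y] % (27 > v + y) + 26[26] % (27 > 26)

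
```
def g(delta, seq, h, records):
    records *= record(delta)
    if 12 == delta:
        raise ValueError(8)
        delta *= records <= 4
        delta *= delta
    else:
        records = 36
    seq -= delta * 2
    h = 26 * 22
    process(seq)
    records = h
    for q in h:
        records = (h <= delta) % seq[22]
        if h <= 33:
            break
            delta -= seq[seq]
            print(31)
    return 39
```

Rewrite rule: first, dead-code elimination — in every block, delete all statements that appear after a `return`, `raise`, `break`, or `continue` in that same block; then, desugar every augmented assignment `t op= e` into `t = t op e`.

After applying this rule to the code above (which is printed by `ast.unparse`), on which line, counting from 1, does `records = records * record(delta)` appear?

2

Transformed code:
def g(delta, seq, h, records):
    records = records * record(delta)
    if 12 == delta:
        raise ValueError(8)
    else:
        records = 36
    seq = seq - delta * 2
    h = 26 * 22
    process(seq)
    records = h
    for q in h:
        records = (h <= delta) % seq[22]
        if h <= 33:
            break
    return 39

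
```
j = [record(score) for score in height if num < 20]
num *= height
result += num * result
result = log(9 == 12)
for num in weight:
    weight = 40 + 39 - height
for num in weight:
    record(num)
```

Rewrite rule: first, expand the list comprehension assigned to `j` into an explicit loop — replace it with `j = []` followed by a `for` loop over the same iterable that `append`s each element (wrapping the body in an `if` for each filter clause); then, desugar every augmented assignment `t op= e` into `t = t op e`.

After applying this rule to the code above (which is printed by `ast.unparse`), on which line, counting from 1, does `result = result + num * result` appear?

Transformed code:
j = []
for score in height:
    if num < 20:
        j.append(record(score))
num = num * height
result = result + num * result
result = log(9 == 12)
for num in weight:
    weight = 40 + 39 - height
for num in weight:
    record(num)

6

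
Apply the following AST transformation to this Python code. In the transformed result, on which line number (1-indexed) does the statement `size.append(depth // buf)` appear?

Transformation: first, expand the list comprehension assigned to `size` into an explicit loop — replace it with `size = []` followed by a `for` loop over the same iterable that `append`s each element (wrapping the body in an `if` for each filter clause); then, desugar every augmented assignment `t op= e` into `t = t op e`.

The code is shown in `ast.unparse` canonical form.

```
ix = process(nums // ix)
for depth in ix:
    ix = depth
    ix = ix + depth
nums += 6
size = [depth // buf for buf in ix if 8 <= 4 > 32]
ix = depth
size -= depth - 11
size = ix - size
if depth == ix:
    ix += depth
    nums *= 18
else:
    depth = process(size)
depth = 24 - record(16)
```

Transformed code:
ix = process(nums // ix)
for depth in ix:
    ix = depth
    ix = ix + depth
nums = nums + 6
size = []
for buf in ix:
    if 8 <= 4 > 32:
        size.append(depth // buf)
ix = depth
size = size - (depth - 11)
size = ix - size
if depth == ix:
    ix = ix + depth
    nums = nums * 18
else:
    depth = process(size)
depth = 24 - record(16)

9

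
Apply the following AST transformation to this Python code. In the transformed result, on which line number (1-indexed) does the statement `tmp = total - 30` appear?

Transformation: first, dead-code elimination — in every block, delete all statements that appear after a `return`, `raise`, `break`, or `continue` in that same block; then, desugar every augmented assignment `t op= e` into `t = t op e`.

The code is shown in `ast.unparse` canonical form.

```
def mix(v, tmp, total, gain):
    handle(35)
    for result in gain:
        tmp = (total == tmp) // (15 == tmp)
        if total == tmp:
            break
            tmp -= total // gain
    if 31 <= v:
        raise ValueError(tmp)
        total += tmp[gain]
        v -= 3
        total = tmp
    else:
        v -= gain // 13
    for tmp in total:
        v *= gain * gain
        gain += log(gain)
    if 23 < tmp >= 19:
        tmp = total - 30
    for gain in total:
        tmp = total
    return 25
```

15

Transformed code:
def mix(v, tmp, total, gain):
    handle(35)
    for result in gain:
        tmp = (total == tmp) // (15 == tmp)
        if total == tmp:
            break
    if 31 <= v:
        raise ValueError(tmp)
    else:
        v = v - gain // 13
    for tmp in total:
        v = v * (gain * gain)
        gain = gain + log(gain)
    if 23 < tmp >= 19:
        tmp = total - 30
    for gain in total:
        tmp = total
    return 25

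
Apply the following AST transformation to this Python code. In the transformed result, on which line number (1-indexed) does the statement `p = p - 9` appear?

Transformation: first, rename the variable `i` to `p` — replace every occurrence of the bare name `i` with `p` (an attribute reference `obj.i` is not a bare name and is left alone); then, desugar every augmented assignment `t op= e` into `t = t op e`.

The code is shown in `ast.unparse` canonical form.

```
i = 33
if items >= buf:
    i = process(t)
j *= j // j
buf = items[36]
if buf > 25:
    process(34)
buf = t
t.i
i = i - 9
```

Transformed code:
p = 33
if items >= buf:
    p = process(t)
j = j * (j // j)
buf = items[36]
if buf > 25:
    process(34)
buf = t
t.i
p = p - 9

10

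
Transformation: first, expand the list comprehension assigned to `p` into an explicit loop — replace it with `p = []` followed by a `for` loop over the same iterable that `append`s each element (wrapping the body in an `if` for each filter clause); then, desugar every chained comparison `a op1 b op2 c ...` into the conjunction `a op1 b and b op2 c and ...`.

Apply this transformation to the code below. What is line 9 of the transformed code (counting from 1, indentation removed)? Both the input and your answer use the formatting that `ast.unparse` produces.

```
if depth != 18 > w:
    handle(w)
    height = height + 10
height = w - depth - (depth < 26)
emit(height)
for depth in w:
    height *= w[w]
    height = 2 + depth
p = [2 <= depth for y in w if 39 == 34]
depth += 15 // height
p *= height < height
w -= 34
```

p = []

Transformed code:
if depth != 18 and 18 > w:
    handle(w)
    height = height + 10
height = w - depth - (depth < 26)
emit(height)
for depth in w:
    height *= w[w]
    height = 2 + depth
p = []
for y in w:
    if 39 == 34:
        p.append(2 <= depth)
depth += 15 // height
p *= height < height
w -= 34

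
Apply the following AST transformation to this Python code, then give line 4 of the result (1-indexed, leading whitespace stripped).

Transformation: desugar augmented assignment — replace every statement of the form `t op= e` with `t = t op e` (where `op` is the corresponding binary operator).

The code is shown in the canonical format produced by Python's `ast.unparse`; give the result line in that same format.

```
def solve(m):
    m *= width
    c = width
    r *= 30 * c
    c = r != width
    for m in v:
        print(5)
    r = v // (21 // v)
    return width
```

Transformed code:
def solve(m):
    m = m * width
    c = width
    r = r * (30 * c)
    c = r != width
    for m in v:
        print(5)
    r = v // (21 // v)
    return width

r = r * (30 * c)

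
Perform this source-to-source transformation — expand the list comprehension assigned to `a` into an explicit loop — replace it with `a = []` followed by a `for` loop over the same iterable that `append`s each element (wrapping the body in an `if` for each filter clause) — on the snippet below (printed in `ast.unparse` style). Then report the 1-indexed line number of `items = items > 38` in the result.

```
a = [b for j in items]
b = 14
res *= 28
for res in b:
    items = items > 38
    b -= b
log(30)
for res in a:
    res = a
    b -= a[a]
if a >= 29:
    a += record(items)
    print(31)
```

Transformed code:
a = []
for j in items:
    a.append(b)
b = 14
res *= 28
for res in b:
    items = items > 38
    b -= b
log(30)
for res in a:
    res = a
    b -= a[a]
if a >= 29:
    a += record(items)
    print(31)

7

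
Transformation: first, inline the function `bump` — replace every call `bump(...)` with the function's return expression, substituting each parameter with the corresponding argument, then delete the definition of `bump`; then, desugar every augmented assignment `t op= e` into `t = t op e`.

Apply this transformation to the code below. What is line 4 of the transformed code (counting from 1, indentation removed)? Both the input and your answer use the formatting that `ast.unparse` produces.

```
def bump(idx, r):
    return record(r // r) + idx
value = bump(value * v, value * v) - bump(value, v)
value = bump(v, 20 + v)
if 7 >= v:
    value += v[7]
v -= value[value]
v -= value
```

Transformed code:
value = record(value * v // (value * v)) + value * v - (record(v // v) + value)
value = record((20 + v) // (20 + v)) + v
if 7 >= v:
    value = value + v[7]
v = v - value[value]
v = v - value

value = value + v[7]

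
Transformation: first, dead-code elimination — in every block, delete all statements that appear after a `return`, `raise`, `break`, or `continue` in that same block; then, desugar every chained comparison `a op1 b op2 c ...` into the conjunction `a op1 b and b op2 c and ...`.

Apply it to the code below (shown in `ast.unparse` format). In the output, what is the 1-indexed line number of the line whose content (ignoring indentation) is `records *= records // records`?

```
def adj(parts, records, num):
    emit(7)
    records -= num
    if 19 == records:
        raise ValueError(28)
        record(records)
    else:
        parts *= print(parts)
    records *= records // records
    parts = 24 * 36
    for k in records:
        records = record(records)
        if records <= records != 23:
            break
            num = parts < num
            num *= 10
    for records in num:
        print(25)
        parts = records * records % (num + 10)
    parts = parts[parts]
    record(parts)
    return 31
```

8

Transformed code:
def adj(parts, records, num):
    emit(7)
    records -= num
    if 19 == records:
        raise ValueError(28)
    else:
        parts *= print(parts)
    records *= records // records
    parts = 24 * 36
    for k in records:
        records = record(records)
        if records <= records and records != 23:
            break
    for records in num:
        print(25)
        parts = records * records % (num + 10)
    parts = parts[parts]
    record(parts)
    return 31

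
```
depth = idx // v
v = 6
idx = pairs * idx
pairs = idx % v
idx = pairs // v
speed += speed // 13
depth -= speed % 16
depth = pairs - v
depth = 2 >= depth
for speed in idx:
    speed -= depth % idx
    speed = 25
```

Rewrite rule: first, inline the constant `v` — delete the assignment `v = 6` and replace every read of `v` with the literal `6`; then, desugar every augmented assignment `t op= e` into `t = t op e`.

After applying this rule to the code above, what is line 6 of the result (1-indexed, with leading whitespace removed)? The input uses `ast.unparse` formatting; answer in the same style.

depth = depth - speed % 16

Transformed code:
depth = idx // 6
idx = pairs * idx
pairs = idx % 6
idx = pairs // 6
speed = speed + speed // 13
depth = depth - speed % 16
depth = pairs - 6
depth = 2 >= depth
for speed in idx:
    speed = speed - depth % idx
    speed = 25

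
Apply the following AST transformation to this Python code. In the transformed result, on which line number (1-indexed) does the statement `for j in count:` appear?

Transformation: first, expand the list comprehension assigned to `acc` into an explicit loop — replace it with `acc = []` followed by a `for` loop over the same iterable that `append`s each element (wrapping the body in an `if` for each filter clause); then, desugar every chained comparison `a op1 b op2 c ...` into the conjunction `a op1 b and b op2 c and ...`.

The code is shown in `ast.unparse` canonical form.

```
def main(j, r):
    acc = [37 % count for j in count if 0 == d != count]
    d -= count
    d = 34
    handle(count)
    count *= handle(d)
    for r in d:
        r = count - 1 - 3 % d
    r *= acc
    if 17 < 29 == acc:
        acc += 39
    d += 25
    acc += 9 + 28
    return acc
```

Transformed code:
def main(j, r):
    acc = []
    for j in count:
        if 0 == d and d != count:
            acc.append(37 % count)
    d -= count
    d = 34
    handle(count)
    count *= handle(d)
    for r in d:
        r = count - 1 - 3 % d
    r *= acc
    if 17 < 29 and 29 == acc:
        acc += 39
    d += 25
    acc += 9 + 28
    return acc

3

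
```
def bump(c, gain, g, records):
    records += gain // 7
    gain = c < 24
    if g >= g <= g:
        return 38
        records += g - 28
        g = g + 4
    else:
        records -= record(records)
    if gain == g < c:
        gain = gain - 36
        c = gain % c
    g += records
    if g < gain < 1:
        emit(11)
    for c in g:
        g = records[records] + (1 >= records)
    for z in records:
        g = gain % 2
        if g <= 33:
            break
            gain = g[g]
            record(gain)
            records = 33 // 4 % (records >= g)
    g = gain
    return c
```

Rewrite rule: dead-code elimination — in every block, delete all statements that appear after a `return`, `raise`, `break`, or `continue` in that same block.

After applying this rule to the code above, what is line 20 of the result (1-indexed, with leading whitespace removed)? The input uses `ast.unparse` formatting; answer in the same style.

g = gain

Transformed code:
def bump(c, gain, g, records):
    records += gain // 7
    gain = c < 24
    if g >= g <= g:
        return 38
    else:
        records -= record(records)
    if gain == g < c:
        gain = gain - 36
        c = gain % c
    g += records
    if g < gain < 1:
        emit(11)
    for c in g:
        g = records[records] + (1 >= records)
    for z in records:
        g = gain % 2
        if g <= 33:
            break
    g = gain
    return c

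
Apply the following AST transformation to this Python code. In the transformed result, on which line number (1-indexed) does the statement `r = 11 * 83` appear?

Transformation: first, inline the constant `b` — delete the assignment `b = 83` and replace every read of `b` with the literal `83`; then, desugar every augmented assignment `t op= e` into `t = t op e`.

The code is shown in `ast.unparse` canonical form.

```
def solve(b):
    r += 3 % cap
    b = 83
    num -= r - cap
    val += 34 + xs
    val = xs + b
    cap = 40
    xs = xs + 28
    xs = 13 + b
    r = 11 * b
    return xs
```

Transformed code:
def solve(b):
    r = r + 3 % cap
    num = num - (r - cap)
    val = val + (34 + xs)
    val = xs + 83
    cap = 40
    xs = xs + 28
    xs = 13 + 83
    r = 11 * 83
    return xs

9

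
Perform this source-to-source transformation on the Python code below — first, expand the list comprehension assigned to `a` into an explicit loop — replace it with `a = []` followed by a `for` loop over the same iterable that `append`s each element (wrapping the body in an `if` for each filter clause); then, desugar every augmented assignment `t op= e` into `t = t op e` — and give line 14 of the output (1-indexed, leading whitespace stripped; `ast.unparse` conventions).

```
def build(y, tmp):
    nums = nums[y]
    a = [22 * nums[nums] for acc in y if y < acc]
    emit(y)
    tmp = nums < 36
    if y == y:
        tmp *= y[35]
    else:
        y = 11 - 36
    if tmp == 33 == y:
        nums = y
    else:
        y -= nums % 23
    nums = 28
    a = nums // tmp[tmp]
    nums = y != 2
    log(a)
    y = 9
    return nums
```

nums = y

Transformed code:
def build(y, tmp):
    nums = nums[y]
    a = []
    for acc in y:
        if y < acc:
            a.append(22 * nums[nums])
    emit(y)
    tmp = nums < 36
    if y == y:
        tmp = tmp * y[35]
    else:
        y = 11 - 36
    if tmp == 33 == y:
        nums = y
    else:
        y = y - nums % 23
    nums = 28
    a = nums // tmp[tmp]
    nums = y != 2
    log(a)
    y = 9
    return nums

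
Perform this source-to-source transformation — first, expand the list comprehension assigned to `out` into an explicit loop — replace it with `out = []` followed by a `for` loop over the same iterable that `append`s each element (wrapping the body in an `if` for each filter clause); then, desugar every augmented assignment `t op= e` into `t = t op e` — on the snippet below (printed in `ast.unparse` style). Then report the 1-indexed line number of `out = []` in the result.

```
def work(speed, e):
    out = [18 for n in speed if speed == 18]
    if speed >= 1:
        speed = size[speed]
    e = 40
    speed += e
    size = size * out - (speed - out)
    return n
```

Transformed code:
def work(speed, e):
    out = []
    for n in speed:
        if speed == 18:
            out.append(18)
    if speed >= 1:
        speed = size[speed]
    e = 40
    speed = speed + e
    size = size * out - (speed - out)
    return n

2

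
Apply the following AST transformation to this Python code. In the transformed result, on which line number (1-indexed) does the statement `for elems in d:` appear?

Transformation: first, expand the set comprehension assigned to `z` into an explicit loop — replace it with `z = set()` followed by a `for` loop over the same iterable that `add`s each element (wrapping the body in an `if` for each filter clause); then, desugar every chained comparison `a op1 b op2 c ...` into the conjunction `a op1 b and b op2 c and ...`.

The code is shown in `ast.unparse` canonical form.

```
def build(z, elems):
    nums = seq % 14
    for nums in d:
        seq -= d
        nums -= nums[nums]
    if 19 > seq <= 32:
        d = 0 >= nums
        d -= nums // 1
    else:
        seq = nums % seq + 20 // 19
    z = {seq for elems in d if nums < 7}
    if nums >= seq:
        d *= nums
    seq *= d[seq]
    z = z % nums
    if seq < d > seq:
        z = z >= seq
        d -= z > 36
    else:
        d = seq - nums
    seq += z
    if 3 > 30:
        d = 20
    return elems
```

12

Transformed code:
def build(z, elems):
    nums = seq % 14
    for nums in d:
        seq -= d
        nums -= nums[nums]
    if 19 > seq and seq <= 32:
        d = 0 >= nums
        d -= nums // 1
    else:
        seq = nums % seq + 20 // 19
    z = set()
    for elems in d:
        if nums < 7:
            z.add(seq)
    if nums >= seq:
        d *= nums
    seq *= d[seq]
    z = z % nums
    if seq < d and d > seq:
        z = z >= seq
        d -= z > 36
    else:
        d = seq - nums
    seq += z
    if 3 > 30:
        d = 20
    return elems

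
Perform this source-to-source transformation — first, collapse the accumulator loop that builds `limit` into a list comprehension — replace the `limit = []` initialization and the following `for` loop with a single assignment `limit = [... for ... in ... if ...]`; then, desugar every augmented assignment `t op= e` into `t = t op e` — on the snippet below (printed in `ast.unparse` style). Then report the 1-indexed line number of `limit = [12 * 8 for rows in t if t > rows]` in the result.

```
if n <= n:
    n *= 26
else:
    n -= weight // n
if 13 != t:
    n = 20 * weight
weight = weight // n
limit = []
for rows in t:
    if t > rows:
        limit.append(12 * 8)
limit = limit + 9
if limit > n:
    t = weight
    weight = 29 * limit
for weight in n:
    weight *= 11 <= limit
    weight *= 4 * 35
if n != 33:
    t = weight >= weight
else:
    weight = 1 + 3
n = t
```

Transformed code:
if n <= n:
    n = n * 26
else:
    n = n - weight // n
if 13 != t:
    n = 20 * weight
weight = weight // n
limit = [12 * 8 for rows in t if t > rows]
limit = limit + 9
if limit > n:
    t = weight
    weight = 29 * limit
for weight in n:
    weight = weight * (11 <= limit)
    weight = weight * (4 * 35)
if n != 33:
    t = weight >= weight
else:
    weight = 1 + 3
n = t

8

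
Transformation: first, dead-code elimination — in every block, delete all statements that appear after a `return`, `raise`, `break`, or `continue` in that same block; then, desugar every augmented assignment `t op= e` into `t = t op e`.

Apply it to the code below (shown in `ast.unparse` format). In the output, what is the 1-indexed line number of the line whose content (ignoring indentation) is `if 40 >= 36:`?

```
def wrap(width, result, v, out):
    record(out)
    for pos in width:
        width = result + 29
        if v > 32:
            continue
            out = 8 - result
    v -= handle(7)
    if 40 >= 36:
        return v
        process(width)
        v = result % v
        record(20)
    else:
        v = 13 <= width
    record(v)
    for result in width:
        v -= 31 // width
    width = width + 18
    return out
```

8

Transformed code:
def wrap(width, result, v, out):
    record(out)
    for pos in width:
        width = result + 29
        if v > 32:
            continue
    v = v - handle(7)
    if 40 >= 36:
        return v
    else:
        v = 13 <= width
    record(v)
    for result in width:
        v = v - 31 // width
    width = width + 18
    return out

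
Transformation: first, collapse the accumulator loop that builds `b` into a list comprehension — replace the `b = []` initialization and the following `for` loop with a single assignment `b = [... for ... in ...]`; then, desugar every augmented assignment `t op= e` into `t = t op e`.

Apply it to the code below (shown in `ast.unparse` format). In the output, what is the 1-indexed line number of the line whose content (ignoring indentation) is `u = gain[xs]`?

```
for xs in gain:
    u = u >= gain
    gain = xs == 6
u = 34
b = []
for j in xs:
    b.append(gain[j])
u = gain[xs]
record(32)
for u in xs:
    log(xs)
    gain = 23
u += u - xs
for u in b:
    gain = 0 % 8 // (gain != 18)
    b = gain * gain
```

6

Transformed code:
for xs in gain:
    u = u >= gain
    gain = xs == 6
u = 34
b = [gain[j] for j in xs]
u = gain[xs]
record(32)
for u in xs:
    log(xs)
    gain = 23
u = u + (u - xs)
for u in b:
    gain = 0 % 8 // (gain != 18)
    b = gain * gain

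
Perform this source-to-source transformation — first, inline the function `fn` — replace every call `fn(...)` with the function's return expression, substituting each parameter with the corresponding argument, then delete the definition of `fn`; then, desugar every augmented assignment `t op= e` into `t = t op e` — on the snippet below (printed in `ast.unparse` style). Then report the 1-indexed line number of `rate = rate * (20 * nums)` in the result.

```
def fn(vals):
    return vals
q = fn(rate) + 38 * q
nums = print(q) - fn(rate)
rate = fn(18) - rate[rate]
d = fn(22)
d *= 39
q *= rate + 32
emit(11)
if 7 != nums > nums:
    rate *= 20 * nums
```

Transformed code:
q = rate + 38 * q
nums = print(q) - rate
rate = 18 - rate[rate]
d = 22
d = d * 39
q = q * (rate + 32)
emit(11)
if 7 != nums > nums:
    rate = rate * (20 * nums)

9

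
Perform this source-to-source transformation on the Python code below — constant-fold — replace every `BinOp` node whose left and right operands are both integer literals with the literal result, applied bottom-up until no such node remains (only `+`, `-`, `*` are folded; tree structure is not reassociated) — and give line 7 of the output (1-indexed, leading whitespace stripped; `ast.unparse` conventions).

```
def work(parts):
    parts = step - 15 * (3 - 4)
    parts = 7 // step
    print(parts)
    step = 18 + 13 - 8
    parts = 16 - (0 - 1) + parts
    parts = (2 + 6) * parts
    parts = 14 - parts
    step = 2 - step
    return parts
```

parts = 8 * parts

Transformed code:
def work(parts):
    parts = step - -15
    parts = 7 // step
    print(parts)
    step = 23
    parts = 17 + parts
    parts = 8 * parts
    parts = 14 - parts
    step = 2 - step
    return parts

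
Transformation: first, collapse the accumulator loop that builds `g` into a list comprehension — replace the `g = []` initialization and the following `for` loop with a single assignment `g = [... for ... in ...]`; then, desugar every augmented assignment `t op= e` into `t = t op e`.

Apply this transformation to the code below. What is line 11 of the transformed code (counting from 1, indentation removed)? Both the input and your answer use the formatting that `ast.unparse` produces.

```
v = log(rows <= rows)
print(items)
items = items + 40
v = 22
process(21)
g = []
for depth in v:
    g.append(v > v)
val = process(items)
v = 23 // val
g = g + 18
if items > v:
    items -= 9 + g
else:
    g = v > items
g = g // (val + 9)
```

Transformed code:
v = log(rows <= rows)
print(items)
items = items + 40
v = 22
process(21)
g = [v > v for depth in v]
val = process(items)
v = 23 // val
g = g + 18
if items > v:
    items = items - (9 + g)
else:
    g = v > items
g = g // (val + 9)

items = items - (9 + g)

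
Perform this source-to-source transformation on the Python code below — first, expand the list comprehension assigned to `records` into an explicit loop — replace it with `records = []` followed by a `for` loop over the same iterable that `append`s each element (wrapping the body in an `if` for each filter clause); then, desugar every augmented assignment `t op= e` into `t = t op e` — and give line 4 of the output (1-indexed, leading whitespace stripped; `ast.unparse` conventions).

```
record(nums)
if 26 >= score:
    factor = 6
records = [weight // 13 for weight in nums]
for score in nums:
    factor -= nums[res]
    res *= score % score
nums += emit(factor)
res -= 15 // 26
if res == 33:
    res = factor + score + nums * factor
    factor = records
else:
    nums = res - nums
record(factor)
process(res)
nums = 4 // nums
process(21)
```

records = []

Transformed code:
record(nums)
if 26 >= score:
    factor = 6
records = []
for weight in nums:
    records.append(weight // 13)
for score in nums:
    factor = factor - nums[res]
    res = res * (score % score)
nums = nums + emit(factor)
res = res - 15 // 26
if res == 33:
    res = factor + score + nums * factor
    factor = records
else:
    nums = res - nums
record(factor)
process(res)
nums = 4 // nums
process(21)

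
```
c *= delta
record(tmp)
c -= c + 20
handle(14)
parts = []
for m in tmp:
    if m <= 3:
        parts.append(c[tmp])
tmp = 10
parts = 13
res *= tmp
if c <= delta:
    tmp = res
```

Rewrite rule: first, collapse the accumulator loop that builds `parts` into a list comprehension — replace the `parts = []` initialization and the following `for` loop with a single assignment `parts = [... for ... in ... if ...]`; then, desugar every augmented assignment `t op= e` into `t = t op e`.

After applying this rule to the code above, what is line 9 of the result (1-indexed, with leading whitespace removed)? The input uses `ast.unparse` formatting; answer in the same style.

Transformed code:
c = c * delta
record(tmp)
c = c - (c + 20)
handle(14)
parts = [c[tmp] for m in tmp if m <= 3]
tmp = 10
parts = 13
res = res * tmp
if c <= delta:
    tmp = res

if c <= delta:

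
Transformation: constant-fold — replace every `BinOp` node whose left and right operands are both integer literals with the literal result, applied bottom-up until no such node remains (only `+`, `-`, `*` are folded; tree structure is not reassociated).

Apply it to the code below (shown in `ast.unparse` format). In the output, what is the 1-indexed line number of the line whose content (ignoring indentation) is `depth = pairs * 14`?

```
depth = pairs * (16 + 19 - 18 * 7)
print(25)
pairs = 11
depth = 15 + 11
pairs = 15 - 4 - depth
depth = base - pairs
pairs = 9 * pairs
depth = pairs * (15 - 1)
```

Transformed code:
depth = pairs * -91
print(25)
pairs = 11
depth = 26
pairs = 11 - depth
depth = base - pairs
pairs = 9 * pairs
depth = pairs * 14

8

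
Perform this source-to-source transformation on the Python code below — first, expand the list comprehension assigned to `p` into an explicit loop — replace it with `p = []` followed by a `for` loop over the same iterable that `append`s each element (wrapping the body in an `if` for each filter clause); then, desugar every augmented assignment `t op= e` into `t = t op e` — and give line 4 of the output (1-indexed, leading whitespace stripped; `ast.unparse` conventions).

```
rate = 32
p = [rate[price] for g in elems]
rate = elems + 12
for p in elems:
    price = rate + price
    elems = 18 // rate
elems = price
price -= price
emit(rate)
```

p.append(rate[price])

Transformed code:
rate = 32
p = []
for g in elems:
    p.append(rate[price])
rate = elems + 12
for p in elems:
    price = rate + price
    elems = 18 // rate
elems = price
price = price - price
emit(rate)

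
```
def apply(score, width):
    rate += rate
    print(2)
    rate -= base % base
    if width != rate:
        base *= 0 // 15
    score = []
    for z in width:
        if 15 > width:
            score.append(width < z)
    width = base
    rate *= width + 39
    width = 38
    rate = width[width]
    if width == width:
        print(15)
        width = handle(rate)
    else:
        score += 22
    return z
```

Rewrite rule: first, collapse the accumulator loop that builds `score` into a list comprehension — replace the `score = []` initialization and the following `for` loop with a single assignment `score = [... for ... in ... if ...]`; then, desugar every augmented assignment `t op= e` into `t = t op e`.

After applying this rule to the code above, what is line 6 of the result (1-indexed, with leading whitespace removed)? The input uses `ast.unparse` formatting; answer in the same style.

Transformed code:
def apply(score, width):
    rate = rate + rate
    print(2)
    rate = rate - base % base
    if width != rate:
        base = base * (0 // 15)
    score = [width < z for z in width if 15 > width]
    width = base
    rate = rate * (width + 39)
    width = 38
    rate = width[width]
    if width == width:
        print(15)
        width = handle(rate)
    else:
        score = score + 22
    return z

base = base * (0 // 15)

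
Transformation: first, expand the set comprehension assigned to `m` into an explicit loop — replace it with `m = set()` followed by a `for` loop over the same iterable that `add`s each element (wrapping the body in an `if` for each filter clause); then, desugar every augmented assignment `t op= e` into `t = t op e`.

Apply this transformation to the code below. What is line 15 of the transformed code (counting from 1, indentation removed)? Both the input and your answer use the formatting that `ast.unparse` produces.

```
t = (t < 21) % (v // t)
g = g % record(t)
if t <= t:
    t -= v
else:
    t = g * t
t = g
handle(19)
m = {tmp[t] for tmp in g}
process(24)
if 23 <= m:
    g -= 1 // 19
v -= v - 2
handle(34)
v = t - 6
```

Transformed code:
t = (t < 21) % (v // t)
g = g % record(t)
if t <= t:
    t = t - v
else:
    t = g * t
t = g
handle(19)
m = set()
for tmp in g:
    m.add(tmp[t])
process(24)
if 23 <= m:
    g = g - 1 // 19
v = v - (v - 2)
handle(34)
v = t - 6

v = v - (v - 2)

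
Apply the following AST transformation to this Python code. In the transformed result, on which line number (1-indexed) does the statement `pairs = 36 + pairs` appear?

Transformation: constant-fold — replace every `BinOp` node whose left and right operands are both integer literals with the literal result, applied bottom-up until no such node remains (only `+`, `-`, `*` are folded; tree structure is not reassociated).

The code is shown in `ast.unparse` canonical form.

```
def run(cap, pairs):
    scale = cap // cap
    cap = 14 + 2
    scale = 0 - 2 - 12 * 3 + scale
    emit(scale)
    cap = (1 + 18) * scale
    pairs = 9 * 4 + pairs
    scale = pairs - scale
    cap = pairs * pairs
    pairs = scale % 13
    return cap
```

7

Transformed code:
def run(cap, pairs):
    scale = cap // cap
    cap = 16
    scale = -38 + scale
    emit(scale)
    cap = 19 * scale
    pairs = 36 + pairs
    scale = pairs - scale
    cap = pairs * pairs
    pairs = scale % 13
    return cap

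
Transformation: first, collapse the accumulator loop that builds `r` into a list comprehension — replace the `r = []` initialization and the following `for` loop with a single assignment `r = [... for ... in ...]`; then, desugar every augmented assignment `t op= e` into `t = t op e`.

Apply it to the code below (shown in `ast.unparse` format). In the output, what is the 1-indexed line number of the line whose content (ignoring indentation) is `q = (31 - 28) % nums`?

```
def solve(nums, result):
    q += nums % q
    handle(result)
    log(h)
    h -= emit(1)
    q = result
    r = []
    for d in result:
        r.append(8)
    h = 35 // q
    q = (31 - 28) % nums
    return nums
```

9

Transformed code:
def solve(nums, result):
    q = q + nums % q
    handle(result)
    log(h)
    h = h - emit(1)
    q = result
    r = [8 for d in result]
    h = 35 // q
    q = (31 - 28) % nums
    return nums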